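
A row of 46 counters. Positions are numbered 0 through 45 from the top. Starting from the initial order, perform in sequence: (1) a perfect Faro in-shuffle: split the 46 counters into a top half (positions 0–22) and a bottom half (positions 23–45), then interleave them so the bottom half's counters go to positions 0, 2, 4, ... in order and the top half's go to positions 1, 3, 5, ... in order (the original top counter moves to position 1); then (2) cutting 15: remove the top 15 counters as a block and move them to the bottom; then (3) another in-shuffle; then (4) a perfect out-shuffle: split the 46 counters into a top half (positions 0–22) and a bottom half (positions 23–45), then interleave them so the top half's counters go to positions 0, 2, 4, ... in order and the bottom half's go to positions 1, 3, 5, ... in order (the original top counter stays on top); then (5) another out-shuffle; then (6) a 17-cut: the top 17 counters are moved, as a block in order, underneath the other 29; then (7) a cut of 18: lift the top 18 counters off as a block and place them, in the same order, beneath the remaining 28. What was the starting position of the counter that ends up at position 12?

Undo the operations in reverse order, starting from position 12:
  undo op 7 (cut 18): 12 ← 30
  undo op 6 (cut 17): 30 ← 1
  undo op 5 (out-shuffle, from bottom half): 1 ← 23
  undo op 4 (out-shuffle, from bottom half): 23 ← 34
  undo op 3 (in-shuffle, from bottom half): 34 ← 40
  undo op 2 (cut 15): 40 ← 9
  undo op 1 (in-shuffle, from top half): 9 ← 4
So the counter at position 12 came from original position 4.

4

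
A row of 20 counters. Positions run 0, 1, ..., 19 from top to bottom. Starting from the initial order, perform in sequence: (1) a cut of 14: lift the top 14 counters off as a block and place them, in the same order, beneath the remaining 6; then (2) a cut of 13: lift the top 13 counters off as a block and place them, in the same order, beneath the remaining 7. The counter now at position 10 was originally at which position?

17

Undo the operations in reverse order, starting from position 10:
  undo op 2 (cut 13): 10 ← 3
  undo op 1 (cut 14): 3 ← 17
So the counter at position 10 came from original position 17.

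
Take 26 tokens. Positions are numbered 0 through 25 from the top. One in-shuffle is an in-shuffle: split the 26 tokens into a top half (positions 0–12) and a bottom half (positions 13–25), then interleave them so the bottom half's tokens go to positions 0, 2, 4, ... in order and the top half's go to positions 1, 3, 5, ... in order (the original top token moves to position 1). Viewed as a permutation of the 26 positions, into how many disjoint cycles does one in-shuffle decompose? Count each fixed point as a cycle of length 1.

3

Trace each unvisited position around until it returns:
(0 1 3 7 15 4 ... len 18) (2 5 11 23 20 14) (8 17)
3 cycles in total.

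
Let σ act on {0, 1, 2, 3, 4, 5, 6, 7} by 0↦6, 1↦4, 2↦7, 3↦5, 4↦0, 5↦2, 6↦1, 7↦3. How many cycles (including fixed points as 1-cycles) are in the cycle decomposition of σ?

Cycle decomposition: (0 6 1 4) (2 7 3 5).
2 cycles.

2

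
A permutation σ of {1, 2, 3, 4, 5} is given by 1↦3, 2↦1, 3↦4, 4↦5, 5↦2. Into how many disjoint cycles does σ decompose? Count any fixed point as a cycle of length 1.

Cycle decomposition: (1 3 4 5 2).
1 cycle.

1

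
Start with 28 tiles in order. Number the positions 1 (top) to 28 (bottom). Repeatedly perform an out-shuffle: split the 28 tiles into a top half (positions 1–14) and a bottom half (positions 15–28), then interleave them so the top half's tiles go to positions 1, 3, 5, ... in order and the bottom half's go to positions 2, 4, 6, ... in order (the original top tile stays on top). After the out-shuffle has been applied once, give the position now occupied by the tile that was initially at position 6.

11

Track the tile's position through each out-shuffle:
6 → 11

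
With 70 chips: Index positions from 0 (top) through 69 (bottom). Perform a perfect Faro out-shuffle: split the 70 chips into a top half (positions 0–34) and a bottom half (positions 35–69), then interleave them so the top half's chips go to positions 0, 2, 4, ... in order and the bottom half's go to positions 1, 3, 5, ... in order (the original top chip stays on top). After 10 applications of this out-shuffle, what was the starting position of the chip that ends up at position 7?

37

Work backwards from position 7, undoing one out-shuffle at a time:
7 ← 38 ← 19 ← 44 ← 22 ← 11 ← 40 ← 20 ← 10 ← 5 ← 37
So the chip now at position 7 started at position 37.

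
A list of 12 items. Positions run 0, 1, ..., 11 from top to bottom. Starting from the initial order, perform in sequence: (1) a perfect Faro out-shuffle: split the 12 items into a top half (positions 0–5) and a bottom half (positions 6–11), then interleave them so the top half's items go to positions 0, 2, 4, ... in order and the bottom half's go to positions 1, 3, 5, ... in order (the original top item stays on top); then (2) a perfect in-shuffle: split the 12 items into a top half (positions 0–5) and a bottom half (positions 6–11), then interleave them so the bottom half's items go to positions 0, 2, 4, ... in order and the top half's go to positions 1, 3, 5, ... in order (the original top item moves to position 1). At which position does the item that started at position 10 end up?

6

Track the item from position 10 forward through each operation:
  after op 1 (out-shuffle): 10 → 9
  after op 2 (in-shuffle): 9 → 6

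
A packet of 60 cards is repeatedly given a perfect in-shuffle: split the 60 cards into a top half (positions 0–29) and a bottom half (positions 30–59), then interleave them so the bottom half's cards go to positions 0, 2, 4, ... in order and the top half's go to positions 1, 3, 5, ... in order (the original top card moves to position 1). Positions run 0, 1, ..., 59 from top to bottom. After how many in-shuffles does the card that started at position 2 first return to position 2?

60

Follow position 2 under repeated in-shuffles:
2 → 5 → 11 → 23 → 47 → 34 → 8 → 17 → ... → 2 (length 60)
It first returns after 60 in-shuffles.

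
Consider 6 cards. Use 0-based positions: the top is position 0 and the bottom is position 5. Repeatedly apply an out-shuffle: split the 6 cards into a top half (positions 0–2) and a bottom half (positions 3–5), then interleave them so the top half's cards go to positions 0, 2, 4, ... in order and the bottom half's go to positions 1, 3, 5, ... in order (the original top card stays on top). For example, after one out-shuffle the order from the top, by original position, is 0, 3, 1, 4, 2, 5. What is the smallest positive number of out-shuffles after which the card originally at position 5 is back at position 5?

1

Position 5 is fixed by the out-shuffle; it is already back after 1 application.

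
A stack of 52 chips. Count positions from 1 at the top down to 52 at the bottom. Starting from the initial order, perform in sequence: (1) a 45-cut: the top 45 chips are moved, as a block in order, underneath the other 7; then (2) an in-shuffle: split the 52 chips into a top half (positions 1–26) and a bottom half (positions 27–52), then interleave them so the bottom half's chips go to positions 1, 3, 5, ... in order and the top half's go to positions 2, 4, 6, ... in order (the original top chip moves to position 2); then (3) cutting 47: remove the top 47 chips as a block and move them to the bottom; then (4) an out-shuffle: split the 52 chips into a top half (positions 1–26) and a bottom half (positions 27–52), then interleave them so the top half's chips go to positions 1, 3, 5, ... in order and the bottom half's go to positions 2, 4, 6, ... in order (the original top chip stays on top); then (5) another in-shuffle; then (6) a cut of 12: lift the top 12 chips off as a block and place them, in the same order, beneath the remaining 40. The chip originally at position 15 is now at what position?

27

Track the chip from position 15 forward through each operation:
  after op 1 (cut 45): 15 → 22
  after op 2 (in-shuffle): 22 → 44
  after op 3 (cut 47): 44 → 49
  after op 4 (out-shuffle): 49 → 46
  after op 5 (in-shuffle): 46 → 39
  after op 6 (cut 12): 39 → 27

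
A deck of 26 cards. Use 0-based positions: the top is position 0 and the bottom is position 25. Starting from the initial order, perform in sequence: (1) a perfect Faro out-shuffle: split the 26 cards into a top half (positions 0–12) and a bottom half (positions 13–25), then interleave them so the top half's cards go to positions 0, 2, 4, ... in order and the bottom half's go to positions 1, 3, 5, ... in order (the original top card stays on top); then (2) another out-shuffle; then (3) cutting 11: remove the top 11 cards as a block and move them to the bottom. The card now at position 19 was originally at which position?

Undo the operations in reverse order, starting from position 19:
  undo op 3 (cut 11): 19 ← 4
  undo op 2 (out-shuffle, from top half): 4 ← 2
  undo op 1 (out-shuffle, from top half): 2 ← 1
So the card at position 19 came from original position 1.

1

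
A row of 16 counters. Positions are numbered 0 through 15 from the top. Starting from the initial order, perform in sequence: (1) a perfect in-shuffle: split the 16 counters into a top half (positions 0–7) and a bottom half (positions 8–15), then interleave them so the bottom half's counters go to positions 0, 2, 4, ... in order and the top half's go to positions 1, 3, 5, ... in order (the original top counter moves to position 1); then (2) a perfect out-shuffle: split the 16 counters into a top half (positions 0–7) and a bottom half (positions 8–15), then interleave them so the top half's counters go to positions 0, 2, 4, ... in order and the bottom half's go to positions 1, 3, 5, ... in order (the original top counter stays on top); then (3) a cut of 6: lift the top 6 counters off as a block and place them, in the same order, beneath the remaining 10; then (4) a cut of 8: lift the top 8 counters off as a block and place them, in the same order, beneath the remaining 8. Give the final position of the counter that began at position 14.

Track the counter from position 14 forward through each operation:
  after op 1 (in-shuffle): 14 → 12
  after op 2 (out-shuffle): 12 → 9
  after op 3 (cut 6): 9 → 3
  after op 4 (cut 8): 3 → 11

11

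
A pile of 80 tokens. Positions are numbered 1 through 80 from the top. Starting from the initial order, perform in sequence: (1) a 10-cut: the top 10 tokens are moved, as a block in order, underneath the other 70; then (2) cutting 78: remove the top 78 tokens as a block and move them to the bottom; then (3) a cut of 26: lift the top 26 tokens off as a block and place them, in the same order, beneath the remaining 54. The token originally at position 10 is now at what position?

56

Track the token from position 10 forward through each operation:
  after op 1 (cut 10): 10 → 80
  after op 2 (cut 78): 80 → 2
  after op 3 (cut 26): 2 → 56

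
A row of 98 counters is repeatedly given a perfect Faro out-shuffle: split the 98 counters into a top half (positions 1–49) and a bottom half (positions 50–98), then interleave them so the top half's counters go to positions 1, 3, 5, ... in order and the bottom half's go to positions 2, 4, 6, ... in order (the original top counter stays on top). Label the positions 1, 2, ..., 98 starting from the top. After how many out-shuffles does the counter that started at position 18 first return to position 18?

48

Follow position 18 under repeated out-shuffles:
18 → 35 → 69 → 40 → 79 → 60 → 22 → 43 → ... → 18 (length 48)
It first returns after 48 out-shuffles.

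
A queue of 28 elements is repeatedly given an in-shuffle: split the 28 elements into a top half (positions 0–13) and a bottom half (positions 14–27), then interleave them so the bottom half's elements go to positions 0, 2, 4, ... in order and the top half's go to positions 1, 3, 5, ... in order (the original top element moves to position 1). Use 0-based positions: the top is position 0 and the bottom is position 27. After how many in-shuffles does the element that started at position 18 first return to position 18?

28

Follow position 18 under repeated in-shuffles:
18 → 8 → 17 → 6 → 13 → 27 → 26 → 24 → ... → 18 (length 28)
It first returns after 28 in-shuffles.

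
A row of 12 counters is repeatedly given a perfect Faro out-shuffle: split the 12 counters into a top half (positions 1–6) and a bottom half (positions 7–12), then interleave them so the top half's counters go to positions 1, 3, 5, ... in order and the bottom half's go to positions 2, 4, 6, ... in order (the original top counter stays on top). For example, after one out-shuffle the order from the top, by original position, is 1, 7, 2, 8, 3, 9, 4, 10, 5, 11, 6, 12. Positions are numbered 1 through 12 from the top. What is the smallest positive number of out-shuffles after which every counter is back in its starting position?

The out-shuffle permutes the 12 positions with cycle lengths [1, 1, 10].
Every counter is home exactly when every cycle has completed a whole number of laps, i.e. after lcm(1, 10) = 10 out-shuffles.

10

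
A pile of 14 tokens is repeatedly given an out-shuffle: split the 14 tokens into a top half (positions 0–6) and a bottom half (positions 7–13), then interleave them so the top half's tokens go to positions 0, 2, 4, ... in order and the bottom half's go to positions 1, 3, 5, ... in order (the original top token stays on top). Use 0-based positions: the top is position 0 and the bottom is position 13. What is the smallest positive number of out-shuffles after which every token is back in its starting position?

12

The out-shuffle permutes the 14 positions with cycle lengths [1, 1, 12].
Every token is home exactly when every cycle has completed a whole number of laps, i.e. after lcm(1, 12) = 12 out-shuffles.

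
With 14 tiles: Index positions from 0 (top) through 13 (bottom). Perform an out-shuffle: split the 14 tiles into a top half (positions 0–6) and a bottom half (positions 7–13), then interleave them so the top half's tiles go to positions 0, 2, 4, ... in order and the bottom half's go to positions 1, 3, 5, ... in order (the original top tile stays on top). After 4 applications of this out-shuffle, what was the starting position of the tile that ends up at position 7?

Work backwards from position 7, undoing one out-shuffle at a time:
7 ← 10 ← 5 ← 9 ← 11
So the tile now at position 7 started at position 11.

11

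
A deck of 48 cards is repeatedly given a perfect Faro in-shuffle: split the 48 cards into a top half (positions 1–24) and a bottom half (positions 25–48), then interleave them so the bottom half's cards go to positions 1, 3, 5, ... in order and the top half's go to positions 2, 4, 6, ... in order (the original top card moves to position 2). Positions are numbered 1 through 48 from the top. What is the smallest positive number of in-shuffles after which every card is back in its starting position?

The in-shuffle permutes the 48 positions with cycle lengths [3, 3, 21, 21].
Every card is home exactly when every cycle has completed a whole number of laps, i.e. after lcm(3, 21) = 21 in-shuffles.

21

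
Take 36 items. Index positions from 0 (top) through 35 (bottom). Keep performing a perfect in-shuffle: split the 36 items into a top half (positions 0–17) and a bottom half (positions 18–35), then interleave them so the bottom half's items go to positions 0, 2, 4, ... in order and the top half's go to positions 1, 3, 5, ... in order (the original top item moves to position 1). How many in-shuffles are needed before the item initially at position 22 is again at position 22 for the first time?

Follow position 22 under repeated in-shuffles:
22 → 8 → 17 → 35 → 34 → 32 → 28 → 20 → ... → 22 (length 36)
It first returns after 36 in-shuffles.

36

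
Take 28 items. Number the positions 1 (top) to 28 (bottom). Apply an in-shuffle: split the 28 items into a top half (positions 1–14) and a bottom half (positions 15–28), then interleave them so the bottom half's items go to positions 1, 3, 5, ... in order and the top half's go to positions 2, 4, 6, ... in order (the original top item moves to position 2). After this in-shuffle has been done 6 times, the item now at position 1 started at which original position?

5

Work backwards from position 1, undoing one in-shuffle at a time:
1 ← 15 ← 22 ← 11 ← 20 ← 10 ← 5
So the item now at position 1 started at position 5.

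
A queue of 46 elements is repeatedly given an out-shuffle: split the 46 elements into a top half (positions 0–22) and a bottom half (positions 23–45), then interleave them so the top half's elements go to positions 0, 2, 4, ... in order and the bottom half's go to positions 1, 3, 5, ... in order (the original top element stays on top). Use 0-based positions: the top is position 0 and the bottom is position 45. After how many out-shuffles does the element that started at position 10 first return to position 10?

Follow position 10 under repeated out-shuffles:
10 → 20 → 40 → 35 → 25 → 5 → 10
It first returns after 6 out-shuffles.

6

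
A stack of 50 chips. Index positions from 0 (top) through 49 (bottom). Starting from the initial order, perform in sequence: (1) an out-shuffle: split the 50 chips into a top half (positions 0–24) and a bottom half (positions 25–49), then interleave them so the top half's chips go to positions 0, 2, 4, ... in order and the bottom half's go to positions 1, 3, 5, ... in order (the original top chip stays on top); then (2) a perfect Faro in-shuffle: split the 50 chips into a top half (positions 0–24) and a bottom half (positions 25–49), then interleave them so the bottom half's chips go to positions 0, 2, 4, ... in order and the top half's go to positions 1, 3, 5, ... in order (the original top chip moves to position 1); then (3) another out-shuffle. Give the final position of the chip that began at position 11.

41

Track the chip from position 11 forward through each operation:
  after op 1 (out-shuffle): 11 → 22
  after op 2 (in-shuffle): 22 → 45
  after op 3 (out-shuffle): 45 → 41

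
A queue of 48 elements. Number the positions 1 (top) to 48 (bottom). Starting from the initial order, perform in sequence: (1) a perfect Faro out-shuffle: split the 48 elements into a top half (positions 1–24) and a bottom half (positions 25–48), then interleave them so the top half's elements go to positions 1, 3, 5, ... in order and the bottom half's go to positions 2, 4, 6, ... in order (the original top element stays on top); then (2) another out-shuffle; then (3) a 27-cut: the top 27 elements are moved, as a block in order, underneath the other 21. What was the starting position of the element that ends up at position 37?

Undo the operations in reverse order, starting from position 37:
  undo op 3 (cut 27): 37 ← 16
  undo op 2 (out-shuffle, from bottom half): 16 ← 32
  undo op 1 (out-shuffle, from bottom half): 32 ← 40
So the element at position 37 came from original position 40.

40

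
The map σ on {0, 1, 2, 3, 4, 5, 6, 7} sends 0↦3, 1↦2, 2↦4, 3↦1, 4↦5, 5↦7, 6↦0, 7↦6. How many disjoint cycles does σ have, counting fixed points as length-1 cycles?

Cycle decomposition: (0 3 1 2 4 5 7 6).
1 cycle.

1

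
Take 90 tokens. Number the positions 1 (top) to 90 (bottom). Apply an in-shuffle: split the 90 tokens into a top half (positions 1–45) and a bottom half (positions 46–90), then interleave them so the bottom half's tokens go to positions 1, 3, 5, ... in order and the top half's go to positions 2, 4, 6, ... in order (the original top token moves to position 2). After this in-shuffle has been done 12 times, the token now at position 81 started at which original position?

Work backwards from position 81, undoing one in-shuffle at a time:
81 ← 86 ← 43 ← 67 ← 79 ← 85 ← 88 ← 44 ← 22 ← 11 ← 51 ← 71 ← 81
So the token now at position 81 started at position 81.

81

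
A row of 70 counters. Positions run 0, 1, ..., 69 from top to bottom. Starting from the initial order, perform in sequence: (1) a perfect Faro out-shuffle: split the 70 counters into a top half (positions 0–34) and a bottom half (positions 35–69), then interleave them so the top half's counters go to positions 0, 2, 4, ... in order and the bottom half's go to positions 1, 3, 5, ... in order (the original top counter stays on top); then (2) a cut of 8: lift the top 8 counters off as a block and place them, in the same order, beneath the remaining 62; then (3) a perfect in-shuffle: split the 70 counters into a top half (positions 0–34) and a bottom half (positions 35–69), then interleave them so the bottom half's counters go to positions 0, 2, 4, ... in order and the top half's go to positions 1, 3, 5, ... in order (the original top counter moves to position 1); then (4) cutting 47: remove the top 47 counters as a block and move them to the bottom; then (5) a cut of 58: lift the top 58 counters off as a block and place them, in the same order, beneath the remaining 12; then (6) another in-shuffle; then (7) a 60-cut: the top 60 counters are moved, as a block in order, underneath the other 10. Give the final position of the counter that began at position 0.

49

Track the counter from position 0 forward through each operation:
  after op 1 (out-shuffle): 0 → 0
  after op 2 (cut 8): 0 → 62
  after op 3 (in-shuffle): 62 → 54
  after op 4 (cut 47): 54 → 7
  after op 5 (cut 58): 7 → 19
  after op 6 (in-shuffle): 19 → 39
  after op 7 (cut 60): 39 → 49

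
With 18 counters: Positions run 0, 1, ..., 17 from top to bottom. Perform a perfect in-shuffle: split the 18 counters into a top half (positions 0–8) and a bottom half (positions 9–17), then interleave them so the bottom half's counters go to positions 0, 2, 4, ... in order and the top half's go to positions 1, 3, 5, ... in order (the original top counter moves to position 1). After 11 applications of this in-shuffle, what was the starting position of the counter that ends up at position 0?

Work backwards from position 0, undoing one in-shuffle at a time:
0 ← 9 ← 4 ← 11 ← 5 ← 2 ← 10 ← 14 ← 16 ← 17 ← 8 ← 13
So the counter now at position 0 started at position 13.

13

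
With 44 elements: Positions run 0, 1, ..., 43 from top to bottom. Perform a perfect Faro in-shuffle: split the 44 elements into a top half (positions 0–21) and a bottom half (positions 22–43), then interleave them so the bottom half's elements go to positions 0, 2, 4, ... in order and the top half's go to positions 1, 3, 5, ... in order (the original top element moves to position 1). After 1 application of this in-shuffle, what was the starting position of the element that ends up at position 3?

Work backwards from position 3, undoing one in-shuffle at a time:
3 ← 1
So the element now at position 3 started at position 1.

1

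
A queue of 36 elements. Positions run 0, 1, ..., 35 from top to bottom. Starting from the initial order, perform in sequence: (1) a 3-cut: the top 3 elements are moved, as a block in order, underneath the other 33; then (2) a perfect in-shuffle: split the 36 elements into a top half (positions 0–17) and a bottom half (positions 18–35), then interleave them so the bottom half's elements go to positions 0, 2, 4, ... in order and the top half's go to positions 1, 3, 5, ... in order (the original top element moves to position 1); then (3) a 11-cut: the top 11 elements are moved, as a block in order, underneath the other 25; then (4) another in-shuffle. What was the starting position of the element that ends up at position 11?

29

Undo the operations in reverse order, starting from position 11:
  undo op 4 (in-shuffle, from top half): 11 ← 5
  undo op 3 (cut 11): 5 ← 16
  undo op 2 (in-shuffle, from bottom half): 16 ← 26
  undo op 1 (cut 3): 26 ← 29
So the element at position 11 came from original position 29.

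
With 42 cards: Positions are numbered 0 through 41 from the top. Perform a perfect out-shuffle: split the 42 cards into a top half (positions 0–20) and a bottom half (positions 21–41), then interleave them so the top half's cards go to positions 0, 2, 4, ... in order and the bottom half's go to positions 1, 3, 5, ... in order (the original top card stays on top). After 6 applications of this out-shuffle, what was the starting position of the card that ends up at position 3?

Work backwards from position 3, undoing one out-shuffle at a time:
3 ← 22 ← 11 ← 26 ← 13 ← 27 ← 34
So the card now at position 3 started at position 34.

34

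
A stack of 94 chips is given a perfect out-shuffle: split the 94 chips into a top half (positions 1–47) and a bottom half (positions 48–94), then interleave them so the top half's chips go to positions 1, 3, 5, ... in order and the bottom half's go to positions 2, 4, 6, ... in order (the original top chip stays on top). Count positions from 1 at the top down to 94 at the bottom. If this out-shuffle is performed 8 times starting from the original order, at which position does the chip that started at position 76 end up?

43

Track the chip's position through each out-shuffle:
76 → 58 → 22 → 43 → 85 → 76 → 58 → 22 → 43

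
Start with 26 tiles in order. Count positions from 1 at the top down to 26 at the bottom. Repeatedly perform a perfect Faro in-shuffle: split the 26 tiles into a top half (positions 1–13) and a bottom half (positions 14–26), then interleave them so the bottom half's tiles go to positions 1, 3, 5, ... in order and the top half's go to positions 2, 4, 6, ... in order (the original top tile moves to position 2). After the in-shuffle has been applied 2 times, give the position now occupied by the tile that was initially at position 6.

24

Track the tile's position through each in-shuffle:
6 → 12 → 24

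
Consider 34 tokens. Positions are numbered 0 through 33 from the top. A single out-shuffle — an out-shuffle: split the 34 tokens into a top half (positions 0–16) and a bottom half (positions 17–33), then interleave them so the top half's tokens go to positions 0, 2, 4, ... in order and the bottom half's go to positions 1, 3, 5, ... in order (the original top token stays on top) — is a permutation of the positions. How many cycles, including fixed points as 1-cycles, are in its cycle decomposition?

6

Trace each unvisited position around until it returns:
(0) (1 2 4 8 16 32 31 29 25 17) (3 6 12 24 15 30 27 21 9 18) (5 10 20 7 14 28 23 13 26 19) (11 22) (33)
6 cycles in total.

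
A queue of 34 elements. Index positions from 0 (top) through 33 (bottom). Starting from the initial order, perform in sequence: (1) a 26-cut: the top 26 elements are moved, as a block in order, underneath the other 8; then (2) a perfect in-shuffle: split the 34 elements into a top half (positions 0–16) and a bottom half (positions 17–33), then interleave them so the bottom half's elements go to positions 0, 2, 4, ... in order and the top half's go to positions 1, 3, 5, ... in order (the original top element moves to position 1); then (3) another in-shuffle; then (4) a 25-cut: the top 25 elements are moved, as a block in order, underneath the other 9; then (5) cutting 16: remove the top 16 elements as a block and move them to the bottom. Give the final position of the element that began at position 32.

Track the element from position 32 forward through each operation:
  after op 1 (cut 26): 32 → 6
  after op 2 (in-shuffle): 6 → 13
  after op 3 (in-shuffle): 13 → 27
  after op 4 (cut 25): 27 → 2
  after op 5 (cut 16): 2 → 20

20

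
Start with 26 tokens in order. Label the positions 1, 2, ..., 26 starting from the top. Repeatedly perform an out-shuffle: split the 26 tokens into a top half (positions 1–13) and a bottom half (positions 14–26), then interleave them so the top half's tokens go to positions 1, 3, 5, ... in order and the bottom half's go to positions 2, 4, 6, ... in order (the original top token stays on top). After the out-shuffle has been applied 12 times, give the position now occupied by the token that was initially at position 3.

18

Track the token's position through each out-shuffle:
3 → 5 → 9 → 17 → 8 → 15 → 4 → 7 → 13 → 25 → 24 → 22 → 18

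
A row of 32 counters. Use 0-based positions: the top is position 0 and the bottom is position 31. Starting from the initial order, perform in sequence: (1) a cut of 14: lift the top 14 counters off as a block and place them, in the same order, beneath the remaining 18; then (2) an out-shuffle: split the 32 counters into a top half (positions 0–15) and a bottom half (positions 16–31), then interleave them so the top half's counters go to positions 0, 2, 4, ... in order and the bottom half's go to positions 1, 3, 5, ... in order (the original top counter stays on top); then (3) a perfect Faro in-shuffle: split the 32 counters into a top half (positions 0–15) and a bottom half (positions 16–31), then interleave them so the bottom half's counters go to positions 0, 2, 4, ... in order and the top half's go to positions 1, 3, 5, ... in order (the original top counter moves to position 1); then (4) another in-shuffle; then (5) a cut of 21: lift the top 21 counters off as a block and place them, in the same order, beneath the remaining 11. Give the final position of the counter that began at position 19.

Track the counter from position 19 forward through each operation:
  after op 1 (cut 14): 19 → 5
  after op 2 (out-shuffle): 5 → 10
  after op 3 (in-shuffle): 10 → 21
  after op 4 (in-shuffle): 21 → 10
  after op 5 (cut 21): 10 → 21

21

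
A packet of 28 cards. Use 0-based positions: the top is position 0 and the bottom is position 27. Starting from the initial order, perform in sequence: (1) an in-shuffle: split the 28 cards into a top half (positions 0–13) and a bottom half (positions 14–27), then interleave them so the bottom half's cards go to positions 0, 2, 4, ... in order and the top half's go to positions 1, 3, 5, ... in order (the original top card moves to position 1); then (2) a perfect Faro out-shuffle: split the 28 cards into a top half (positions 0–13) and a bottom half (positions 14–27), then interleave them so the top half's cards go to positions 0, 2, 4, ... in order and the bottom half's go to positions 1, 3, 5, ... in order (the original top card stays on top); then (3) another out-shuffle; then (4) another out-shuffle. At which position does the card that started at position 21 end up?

4

Track the card from position 21 forward through each operation:
  after op 1 (in-shuffle): 21 → 14
  after op 2 (out-shuffle): 14 → 1
  after op 3 (out-shuffle): 1 → 2
  after op 4 (out-shuffle): 2 → 4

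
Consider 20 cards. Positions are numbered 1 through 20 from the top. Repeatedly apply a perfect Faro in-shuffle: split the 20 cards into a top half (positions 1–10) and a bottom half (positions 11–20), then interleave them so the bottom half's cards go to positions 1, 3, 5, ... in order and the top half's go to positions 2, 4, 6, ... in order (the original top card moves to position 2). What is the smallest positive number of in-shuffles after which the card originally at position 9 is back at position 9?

Follow position 9 under repeated in-shuffles:
9 → 18 → 15 → 9
It first returns after 3 in-shuffles.

3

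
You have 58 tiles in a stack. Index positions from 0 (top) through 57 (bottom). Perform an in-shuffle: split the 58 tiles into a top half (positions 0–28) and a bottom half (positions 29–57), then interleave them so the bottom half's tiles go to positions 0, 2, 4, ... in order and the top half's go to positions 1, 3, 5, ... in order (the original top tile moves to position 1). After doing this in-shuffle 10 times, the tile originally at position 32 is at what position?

Track the tile's position through each in-shuffle:
32 → 6 → 13 → 27 → 55 → 52 → 46 → 34 → 10 → 21 → 43

43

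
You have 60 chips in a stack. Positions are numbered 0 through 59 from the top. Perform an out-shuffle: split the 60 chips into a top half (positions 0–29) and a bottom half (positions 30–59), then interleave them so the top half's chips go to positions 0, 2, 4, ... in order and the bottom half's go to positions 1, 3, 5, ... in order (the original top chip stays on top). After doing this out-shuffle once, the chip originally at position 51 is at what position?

Track the chip's position through each out-shuffle:
51 → 43

43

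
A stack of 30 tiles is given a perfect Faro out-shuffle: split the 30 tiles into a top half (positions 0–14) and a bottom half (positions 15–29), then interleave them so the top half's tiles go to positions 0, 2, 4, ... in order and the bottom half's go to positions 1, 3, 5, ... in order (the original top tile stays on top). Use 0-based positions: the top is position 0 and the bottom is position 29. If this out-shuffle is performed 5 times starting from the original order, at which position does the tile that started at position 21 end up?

Track the tile's position through each out-shuffle:
21 → 13 → 26 → 23 → 17 → 5

5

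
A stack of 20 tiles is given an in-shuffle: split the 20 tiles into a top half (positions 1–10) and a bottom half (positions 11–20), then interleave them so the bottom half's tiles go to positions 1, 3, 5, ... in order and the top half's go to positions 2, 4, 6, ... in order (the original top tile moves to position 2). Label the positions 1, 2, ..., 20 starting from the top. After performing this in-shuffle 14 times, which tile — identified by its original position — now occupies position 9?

18

Work backwards from position 9, undoing one in-shuffle at a time:
9 ← 15 ← 18 ← 9 ← 15 ← ... ← 18 (14 steps).
So the tile now at position 9 started at position 18.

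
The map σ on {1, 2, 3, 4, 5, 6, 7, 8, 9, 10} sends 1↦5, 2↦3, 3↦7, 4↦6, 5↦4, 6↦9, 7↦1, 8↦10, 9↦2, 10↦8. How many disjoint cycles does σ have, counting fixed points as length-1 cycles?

2

Cycle decomposition: (1 5 4 6 9 2 3 7) (8 10).
2 cycles.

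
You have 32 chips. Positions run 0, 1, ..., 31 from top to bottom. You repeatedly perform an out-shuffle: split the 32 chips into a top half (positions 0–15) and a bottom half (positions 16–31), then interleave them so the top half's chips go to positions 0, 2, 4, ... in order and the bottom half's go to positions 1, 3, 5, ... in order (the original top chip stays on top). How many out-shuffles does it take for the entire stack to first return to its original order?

5

The out-shuffle permutes the 32 positions with cycle lengths [1, 1, 5, 5, 5, 5, 5, 5].
Every chip is home exactly when every cycle has completed a whole number of laps, i.e. after lcm(1, 5) = 5 out-shuffles.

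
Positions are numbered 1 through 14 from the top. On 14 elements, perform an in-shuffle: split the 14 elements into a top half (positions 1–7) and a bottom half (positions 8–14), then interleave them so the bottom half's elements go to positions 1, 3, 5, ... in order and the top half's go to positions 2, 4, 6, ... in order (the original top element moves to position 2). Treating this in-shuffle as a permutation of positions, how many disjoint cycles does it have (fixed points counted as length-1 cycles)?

Trace each unvisited position around until it returns:
(1 2 4 8) (3 6 12 9) (5 10) (7 14 13 11)
4 cycles in total.

4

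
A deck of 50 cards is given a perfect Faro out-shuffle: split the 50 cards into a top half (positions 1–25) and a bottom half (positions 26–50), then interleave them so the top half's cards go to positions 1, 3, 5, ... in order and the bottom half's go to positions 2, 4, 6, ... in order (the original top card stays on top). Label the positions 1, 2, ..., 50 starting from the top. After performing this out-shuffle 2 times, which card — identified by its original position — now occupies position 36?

Work backwards from position 36, undoing one out-shuffle at a time:
36 ← 43 ← 22
So the card now at position 36 started at position 22.

22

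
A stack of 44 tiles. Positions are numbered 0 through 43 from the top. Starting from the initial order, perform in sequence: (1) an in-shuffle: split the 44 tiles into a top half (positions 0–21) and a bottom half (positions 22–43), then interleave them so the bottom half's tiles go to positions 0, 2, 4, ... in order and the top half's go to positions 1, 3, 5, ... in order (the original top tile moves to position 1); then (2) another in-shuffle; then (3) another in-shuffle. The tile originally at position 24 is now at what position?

19

Track the tile from position 24 forward through each operation:
  after op 1 (in-shuffle): 24 → 4
  after op 2 (in-shuffle): 4 → 9
  after op 3 (in-shuffle): 9 → 19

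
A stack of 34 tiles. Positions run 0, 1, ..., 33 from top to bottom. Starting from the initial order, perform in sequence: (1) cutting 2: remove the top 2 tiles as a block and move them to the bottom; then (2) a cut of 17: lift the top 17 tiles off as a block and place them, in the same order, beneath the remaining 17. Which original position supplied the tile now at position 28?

Undo the operations in reverse order, starting from position 28:
  undo op 2 (cut 17): 28 ← 11
  undo op 1 (cut 2): 11 ← 13
So the tile at position 28 came from original position 13.

13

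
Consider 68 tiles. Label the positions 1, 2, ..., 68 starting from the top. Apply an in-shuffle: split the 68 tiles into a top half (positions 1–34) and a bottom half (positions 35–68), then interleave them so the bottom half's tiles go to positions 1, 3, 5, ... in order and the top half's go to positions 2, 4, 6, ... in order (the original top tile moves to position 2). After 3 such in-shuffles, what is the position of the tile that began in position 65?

Track the tile's position through each in-shuffle:
65 → 61 → 53 → 37

37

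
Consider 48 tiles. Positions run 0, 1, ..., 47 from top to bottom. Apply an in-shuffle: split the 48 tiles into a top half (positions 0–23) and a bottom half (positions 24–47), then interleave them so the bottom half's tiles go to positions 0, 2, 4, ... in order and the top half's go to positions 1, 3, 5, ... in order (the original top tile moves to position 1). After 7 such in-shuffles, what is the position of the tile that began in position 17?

0

Track the tile's position through each in-shuffle:
17 → 35 → 22 → 45 → 42 → 36 → 24 → 0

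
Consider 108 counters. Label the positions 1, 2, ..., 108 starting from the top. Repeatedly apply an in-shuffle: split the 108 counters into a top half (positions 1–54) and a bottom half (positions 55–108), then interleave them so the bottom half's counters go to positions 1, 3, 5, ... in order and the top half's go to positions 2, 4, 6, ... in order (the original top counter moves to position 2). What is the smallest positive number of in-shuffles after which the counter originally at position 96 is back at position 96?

36

Follow position 96 under repeated in-shuffles:
96 → 83 → 57 → 5 → 10 → 20 → 40 → 80 → ... → 96 (length 36)
It first returns after 36 in-shuffles.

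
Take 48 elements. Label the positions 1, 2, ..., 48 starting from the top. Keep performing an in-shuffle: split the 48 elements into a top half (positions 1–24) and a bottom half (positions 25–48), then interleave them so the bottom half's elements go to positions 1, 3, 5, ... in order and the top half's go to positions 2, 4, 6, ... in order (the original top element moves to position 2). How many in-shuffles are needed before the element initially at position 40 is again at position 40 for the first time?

Follow position 40 under repeated in-shuffles:
40 → 31 → 13 → 26 → 3 → 6 → 12 → 24 → ... → 40 (length 21)
It first returns after 21 in-shuffles.

21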